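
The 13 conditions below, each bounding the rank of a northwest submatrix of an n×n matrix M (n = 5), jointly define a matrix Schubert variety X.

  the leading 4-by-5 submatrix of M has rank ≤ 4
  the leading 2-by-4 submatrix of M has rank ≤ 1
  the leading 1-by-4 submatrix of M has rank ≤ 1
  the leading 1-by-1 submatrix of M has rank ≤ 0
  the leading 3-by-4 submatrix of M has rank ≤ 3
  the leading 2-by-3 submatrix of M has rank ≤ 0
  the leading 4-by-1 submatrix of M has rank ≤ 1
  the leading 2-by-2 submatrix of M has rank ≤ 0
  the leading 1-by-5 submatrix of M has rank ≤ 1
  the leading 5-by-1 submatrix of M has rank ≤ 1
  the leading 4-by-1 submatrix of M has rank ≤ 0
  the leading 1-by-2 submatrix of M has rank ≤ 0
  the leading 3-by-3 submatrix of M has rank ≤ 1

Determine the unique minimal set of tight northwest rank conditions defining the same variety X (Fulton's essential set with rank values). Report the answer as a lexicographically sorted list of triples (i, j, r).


Propagating the 13 rank bounds to every northwest block:

  0 | 0 | 0 | 1 | 1
  0 | 0 | 0 | 1 | 2
  0 | 1 | 1 | 2 | 3
  0 | 1 | 2 | 3 | 4
  1 | 2 | 3 | 4 | 5

second differences of R give the permutation w = (4, 5, 2, 3, 1).

2 SE-corners of the 8-cell Rothe diagram give Ess(w):

[(2, 3, 0), (4, 1, 0)]


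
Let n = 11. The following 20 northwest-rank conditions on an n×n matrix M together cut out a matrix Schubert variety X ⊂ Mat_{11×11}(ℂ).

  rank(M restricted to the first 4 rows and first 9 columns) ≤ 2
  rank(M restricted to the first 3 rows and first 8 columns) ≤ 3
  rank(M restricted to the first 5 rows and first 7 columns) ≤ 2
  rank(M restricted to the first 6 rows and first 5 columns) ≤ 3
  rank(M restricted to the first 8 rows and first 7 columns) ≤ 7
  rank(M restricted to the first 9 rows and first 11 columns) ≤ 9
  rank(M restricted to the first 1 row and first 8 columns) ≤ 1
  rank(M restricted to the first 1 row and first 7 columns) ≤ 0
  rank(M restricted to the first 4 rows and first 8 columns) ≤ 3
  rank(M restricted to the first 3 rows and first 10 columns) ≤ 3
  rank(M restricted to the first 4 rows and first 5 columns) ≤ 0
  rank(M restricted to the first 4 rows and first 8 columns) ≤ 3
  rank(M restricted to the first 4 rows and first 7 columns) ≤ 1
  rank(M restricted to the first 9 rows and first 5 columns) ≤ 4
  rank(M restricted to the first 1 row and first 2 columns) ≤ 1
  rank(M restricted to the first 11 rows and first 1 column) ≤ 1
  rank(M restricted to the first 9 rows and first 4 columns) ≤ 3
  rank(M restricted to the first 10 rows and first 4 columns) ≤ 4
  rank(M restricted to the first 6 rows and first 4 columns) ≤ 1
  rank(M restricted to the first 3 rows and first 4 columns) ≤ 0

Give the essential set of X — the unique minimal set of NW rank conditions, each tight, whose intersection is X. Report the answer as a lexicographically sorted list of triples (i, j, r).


The tightest implied rank at each (i,j), from the 20 conditions:

  0  0  0  0  0  0  0  1  1  1  1
  0  0  0  0  0  1  1  2  2  2  2
  0  0  0  0  0  1  1  2  2  3  3
  0  0  0  0  0  1  1  2  2  3  4
  1  1  1  1  1  2  2  3  3  4  5
  1  1  1  1  2  3  3  4  4  5  6
  1  2  2  2  3  4  4  5  5  6  7
  1  2  3  3  4  5  5  6  6  7  8
  1  2  3  3  4  5  6  7  7  8  9
  1  2  3  4  5  6  7  8  8  9  10
  1  2  3  4  5  6  7  8  9  10  11

the unique w with this rank table is (8, 6, 10, 11, 1, 5, 2, 3, 7, 4, 9).

Rothe diagram D(w) (30 cells), 6 SE-corners (essential conditions):

[(1, 7, 0), (4, 5, 0), (4, 7, 1), (4, 9, 2), (6, 4, 1), (9, 4, 3)]


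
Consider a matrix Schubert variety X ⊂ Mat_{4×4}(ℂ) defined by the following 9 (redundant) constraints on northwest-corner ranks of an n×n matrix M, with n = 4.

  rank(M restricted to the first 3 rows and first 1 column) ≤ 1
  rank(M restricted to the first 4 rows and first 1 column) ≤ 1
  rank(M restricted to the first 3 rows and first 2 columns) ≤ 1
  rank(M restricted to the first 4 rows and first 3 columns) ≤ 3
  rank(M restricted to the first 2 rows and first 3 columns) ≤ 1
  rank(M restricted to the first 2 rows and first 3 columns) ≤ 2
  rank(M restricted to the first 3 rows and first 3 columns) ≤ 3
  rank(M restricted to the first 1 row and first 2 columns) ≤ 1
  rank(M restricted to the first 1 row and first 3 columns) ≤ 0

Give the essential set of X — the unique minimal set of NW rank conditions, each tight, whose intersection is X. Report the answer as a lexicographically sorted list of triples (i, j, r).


Computing R[i][j] = min implied NW-rank bound (n=4, 9 conditions):

  i=1: 0  0  0  1
  i=2: 1  1  1  2
  i=3: 1  1  2  3
  i=4: 1  2  3  4

giving w = (4, 1, 3, 2) via Δ²R.

2 SE-corners of the 4-cell Rothe diagram give Ess(w):

[(1, 3, 0), (3, 2, 1)]


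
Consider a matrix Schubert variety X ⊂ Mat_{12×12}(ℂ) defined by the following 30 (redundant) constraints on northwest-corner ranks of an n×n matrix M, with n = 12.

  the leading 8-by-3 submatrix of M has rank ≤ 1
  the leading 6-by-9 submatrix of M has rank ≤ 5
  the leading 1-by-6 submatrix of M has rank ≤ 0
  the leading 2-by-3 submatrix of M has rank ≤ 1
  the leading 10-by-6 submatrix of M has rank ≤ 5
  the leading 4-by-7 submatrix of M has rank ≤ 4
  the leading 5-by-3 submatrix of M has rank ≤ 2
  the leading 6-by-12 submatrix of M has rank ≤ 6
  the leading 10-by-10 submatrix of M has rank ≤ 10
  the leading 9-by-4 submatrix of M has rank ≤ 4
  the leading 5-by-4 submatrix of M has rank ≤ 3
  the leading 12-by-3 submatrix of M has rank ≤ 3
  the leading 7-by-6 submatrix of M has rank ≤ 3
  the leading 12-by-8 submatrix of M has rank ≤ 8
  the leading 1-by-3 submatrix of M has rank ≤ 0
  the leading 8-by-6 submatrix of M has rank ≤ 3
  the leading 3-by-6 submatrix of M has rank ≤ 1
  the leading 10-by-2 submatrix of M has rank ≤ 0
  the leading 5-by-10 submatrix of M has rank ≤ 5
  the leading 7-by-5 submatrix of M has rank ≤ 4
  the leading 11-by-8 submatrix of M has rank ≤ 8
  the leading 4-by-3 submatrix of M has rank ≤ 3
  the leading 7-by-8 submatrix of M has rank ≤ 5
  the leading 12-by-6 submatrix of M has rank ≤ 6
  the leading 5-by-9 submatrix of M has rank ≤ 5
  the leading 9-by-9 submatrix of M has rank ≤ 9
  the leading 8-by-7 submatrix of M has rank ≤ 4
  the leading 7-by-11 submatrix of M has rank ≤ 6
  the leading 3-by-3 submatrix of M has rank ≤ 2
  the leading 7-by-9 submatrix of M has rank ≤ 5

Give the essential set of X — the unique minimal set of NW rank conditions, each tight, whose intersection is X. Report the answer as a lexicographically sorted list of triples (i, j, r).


Computing R[i][j] = min implied NW-rank bound (n=12, 30 conditions):

  R[1]: 0 0 0 0 0 0 1 1 1 1 1 1
  R[2]: 0 0 1 1 1 1 2 2 2 2 2 2
  R[3]: 0 0 1 1 1 1 2 3 3 3 3 3
  R[4]: 0 0 1 2 2 2 3 4 4 4 4 4
  R[5]: 0 0 1 2 3 3 4 5 5 5 5 5
  R[6]: 0 0 1 2 3 3 4 5 5 6 6 6
  R[7]: 0 0 1 2 3 3 4 5 5 6 6 7
  R[8]: 0 0 1 2 3 3 4 5 6 7 7 8
  R[9]: 0 0 1 2 3 4 5 6 7 8 8 9
  R[10]: 0 0 1 2 3 4 5 6 7 8 9 10
  R[11]: 1 1 2 3 4 5 6 7 8 9 10 11
  R[12]: 1 2 3 4 5 6 7 8 9 10 11 12

second differences of R give the permutation w = (7, 3, 8, 4, 5, 10, 12, 9, 6, 11, 1, 2).

|D(w)|=33, |Ess(w)|=6:

[(1, 6, 0), (3, 6, 1), (7, 9, 5), (7, 11, 6), (8, 6, 3), (10, 2, 0)]


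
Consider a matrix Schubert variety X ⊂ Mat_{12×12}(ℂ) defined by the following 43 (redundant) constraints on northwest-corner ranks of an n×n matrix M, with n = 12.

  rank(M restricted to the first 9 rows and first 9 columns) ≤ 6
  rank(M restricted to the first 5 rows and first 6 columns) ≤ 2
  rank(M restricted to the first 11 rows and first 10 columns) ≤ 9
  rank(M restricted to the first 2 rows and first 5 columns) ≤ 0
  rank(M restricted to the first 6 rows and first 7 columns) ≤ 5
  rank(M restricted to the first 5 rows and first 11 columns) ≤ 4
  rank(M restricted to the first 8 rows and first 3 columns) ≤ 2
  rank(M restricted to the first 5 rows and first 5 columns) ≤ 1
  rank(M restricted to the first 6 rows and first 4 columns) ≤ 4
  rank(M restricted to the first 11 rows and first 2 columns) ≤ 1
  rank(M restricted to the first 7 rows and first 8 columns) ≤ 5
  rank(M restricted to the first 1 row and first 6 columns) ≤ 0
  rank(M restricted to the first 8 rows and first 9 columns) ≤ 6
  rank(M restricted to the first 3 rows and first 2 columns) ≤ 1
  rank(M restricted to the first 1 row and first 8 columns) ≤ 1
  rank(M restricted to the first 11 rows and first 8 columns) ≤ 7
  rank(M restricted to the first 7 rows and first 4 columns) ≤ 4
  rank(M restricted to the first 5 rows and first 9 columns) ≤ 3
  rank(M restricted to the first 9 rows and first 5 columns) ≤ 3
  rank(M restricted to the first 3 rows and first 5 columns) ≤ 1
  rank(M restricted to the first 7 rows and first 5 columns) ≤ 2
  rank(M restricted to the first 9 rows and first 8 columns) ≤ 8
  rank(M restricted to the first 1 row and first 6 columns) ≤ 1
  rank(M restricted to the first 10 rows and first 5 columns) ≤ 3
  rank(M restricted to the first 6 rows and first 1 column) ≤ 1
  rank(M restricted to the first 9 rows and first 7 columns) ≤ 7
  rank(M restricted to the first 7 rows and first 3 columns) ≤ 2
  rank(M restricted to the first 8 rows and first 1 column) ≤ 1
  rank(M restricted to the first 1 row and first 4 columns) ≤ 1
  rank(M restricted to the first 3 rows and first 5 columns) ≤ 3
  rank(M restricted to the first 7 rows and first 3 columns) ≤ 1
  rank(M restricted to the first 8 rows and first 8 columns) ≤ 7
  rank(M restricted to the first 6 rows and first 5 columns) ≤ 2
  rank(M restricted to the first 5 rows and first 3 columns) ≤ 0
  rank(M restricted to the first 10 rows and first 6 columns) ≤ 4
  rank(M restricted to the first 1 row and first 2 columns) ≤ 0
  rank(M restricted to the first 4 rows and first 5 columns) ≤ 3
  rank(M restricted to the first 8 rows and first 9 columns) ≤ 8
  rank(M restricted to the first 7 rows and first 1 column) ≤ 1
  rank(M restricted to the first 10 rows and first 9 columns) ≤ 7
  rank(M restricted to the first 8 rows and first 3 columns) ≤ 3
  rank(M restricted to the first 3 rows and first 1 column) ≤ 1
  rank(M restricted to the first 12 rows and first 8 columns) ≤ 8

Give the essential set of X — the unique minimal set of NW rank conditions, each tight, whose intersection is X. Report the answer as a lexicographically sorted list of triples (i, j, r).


Recovering R(i,j) via the rank-extension bound from the 43 conditions:

  0 0 0 0 0 0 1 1 1 1 1 1
  0 0 0 0 0 1 2 2 2 2 2 2
  0 0 0 1 1 2 3 3 3 3 3 3
  0 0 0 1 1 2 3 3 3 4 4 4
  0 0 0 1 1 2 3 3 3 4 4 5
  1 1 1 2 2 3 4 4 4 5 5 6
  1 1 1 2 2 3 4 5 5 6 6 7
  1 1 2 3 3 4 5 6 6 7 7 8
  1 1 2 3 3 4 5 6 6 7 8 9
  1 1 2 3 3 4 5 6 7 8 9 10
  1 1 2 3 4 5 6 7 8 9 10 11
  1 2 3 4 5 6 7 8 9 10 11 12

second differences of R give the permutation w = (7, 6, 4, 10, 12, 1, 8, 3, 11, 9, 5, 2).

Rothe diagram D(w) (37 cells), 11 SE-corners (essential conditions):

[(1, 6, 0), (2, 5, 0), (5, 3, 0), (5, 5, 1), (5, 9, 3), (5, 11, 4), (7, 3, 1), (7, 5, 2), (9, 9, 6), (10, 5, 3), (11, 2, 1)]


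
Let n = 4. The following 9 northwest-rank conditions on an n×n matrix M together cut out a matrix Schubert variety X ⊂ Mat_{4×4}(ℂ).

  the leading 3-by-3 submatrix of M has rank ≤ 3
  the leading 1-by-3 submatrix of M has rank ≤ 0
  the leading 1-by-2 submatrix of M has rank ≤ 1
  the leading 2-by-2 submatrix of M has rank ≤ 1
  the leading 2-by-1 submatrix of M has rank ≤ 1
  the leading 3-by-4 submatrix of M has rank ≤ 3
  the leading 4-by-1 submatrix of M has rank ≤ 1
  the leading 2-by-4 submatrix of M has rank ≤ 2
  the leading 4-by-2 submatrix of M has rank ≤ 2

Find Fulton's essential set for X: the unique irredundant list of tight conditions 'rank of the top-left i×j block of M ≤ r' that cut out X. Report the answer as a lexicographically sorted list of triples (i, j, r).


Reconstructing r_w from the 9 given conditions:

  row 1: 0  0  0  1
  row 2: 1  1  1  2
  row 3: 1  2  2  3
  row 4: 1  2  3  4

second differences of R give the permutation w = (4, 1, 2, 3).

|D(w)|=3, |Ess(w)|=1:

[(1, 3, 0)]


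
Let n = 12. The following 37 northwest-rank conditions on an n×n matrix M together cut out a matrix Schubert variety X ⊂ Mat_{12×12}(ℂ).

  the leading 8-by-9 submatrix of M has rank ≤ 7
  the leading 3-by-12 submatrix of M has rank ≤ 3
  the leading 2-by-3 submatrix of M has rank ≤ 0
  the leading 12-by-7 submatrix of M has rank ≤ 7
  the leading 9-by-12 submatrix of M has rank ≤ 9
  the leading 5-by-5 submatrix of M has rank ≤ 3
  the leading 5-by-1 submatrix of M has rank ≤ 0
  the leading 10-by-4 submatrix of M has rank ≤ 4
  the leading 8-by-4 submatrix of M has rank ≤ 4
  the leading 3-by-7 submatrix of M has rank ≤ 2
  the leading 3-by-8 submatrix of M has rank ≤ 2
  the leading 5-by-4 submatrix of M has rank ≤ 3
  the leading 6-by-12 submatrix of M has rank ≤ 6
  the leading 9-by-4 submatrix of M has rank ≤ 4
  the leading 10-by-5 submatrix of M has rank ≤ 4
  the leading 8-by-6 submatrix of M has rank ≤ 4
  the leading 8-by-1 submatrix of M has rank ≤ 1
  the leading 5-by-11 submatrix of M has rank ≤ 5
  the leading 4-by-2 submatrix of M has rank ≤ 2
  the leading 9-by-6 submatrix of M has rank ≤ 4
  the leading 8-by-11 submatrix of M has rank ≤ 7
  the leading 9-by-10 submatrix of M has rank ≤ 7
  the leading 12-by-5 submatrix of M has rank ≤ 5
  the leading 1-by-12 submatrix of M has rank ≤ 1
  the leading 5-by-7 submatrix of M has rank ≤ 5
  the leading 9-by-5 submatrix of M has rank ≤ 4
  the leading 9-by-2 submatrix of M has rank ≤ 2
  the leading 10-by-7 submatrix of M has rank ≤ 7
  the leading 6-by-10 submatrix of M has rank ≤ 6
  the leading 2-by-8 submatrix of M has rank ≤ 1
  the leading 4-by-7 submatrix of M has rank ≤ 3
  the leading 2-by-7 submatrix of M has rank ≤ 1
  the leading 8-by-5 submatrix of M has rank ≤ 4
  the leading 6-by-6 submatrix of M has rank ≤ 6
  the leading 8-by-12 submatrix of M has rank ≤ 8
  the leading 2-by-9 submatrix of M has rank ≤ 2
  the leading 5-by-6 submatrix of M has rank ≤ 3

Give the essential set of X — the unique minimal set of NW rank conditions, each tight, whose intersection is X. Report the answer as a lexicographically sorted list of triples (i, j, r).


The tightest implied rank at each (i,j), from the 37 conditions:

  0 0 0 1 1 1 1 1 1 1 1 1
  0 0 0 1 1 1 1 1 2 2 2 2
  0 1 1 2 2 2 2 2 3 3 3 3
  0 1 2 3 3 3 3 3 4 4 4 4
  0 1 2 3 3 3 4 4 5 5 5 5
  1 2 3 4 4 4 5 5 6 6 6 6
  1 2 3 4 4 4 5 6 7 7 7 7
  1 2 3 4 4 4 5 6 7 7 7 8
  1 2 3 4 4 4 5 6 7 7 8 9
  1 2 3 4 4 5 6 7 8 8 9 10
  1 2 3 4 5 6 7 8 9 9 10 11
  1 2 3 4 5 6 7 8 9 10 11 12

hence w(1..12) = (4, 9, 2, 3, 7, 1, 8, 12, 11, 6, 5, 10).

Fulton essential set (8 of the 25 Rothe cells):

[(2, 3, 0), (2, 8, 1), (5, 1, 0), (5, 6, 3), (8, 11, 7), (9, 6, 4), (9, 10, 7), (10, 5, 4)]


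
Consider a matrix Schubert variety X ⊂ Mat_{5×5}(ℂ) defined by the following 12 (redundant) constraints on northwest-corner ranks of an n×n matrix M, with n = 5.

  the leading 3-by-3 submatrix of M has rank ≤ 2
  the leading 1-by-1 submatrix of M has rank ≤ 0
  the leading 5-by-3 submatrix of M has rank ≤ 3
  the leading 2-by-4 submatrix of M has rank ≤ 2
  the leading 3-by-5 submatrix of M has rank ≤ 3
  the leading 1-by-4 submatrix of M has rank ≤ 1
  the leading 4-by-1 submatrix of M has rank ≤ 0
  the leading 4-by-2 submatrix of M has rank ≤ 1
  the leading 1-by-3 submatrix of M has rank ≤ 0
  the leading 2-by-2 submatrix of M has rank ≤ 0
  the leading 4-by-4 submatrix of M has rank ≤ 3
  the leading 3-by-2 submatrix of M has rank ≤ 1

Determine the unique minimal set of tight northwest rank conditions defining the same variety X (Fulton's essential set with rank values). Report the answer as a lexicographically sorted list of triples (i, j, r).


Rank table r_w(5×5) implied by the 12 constraints:

  0 | 0 | 0 | 1 | 1
  0 | 0 | 1 | 2 | 2
  0 | 1 | 2 | 3 | 3
  0 | 1 | 2 | 3 | 4
  1 | 2 | 3 | 4 | 5

hence w(1..5) = (4, 3, 2, 5, 1).

|D(w)|=7, |Ess(w)|=3:

[(1, 3, 0), (2, 2, 0), (4, 1, 0)]


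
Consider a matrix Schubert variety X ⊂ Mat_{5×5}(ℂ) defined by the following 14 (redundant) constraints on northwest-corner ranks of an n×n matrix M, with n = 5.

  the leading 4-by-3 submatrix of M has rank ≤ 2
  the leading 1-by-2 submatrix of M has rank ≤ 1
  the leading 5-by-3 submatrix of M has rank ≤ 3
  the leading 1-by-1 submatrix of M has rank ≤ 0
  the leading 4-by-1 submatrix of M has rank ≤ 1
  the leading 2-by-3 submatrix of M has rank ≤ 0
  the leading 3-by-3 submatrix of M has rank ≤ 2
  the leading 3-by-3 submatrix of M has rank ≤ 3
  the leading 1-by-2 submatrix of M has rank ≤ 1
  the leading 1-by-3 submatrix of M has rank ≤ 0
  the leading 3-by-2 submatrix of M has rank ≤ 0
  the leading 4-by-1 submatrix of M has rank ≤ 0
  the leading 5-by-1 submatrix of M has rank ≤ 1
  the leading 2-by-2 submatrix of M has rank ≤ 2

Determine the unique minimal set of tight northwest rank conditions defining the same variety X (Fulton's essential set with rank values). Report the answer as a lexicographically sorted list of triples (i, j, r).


Rank table r_w(5×5) implied by the 14 constraints:

  R[1]: 0 | 0 | 0 | 1 | 1
  R[2]: 0 | 0 | 0 | 1 | 2
  R[3]: 0 | 0 | 1 | 2 | 3
  R[4]: 0 | 1 | 2 | 3 | 4
  R[5]: 1 | 2 | 3 | 4 | 5

giving w = (4, 5, 3, 2, 1) via Δ²R.

Fulton essential set (3 of the 9 Rothe cells):

[(2, 3, 0), (3, 2, 0), (4, 1, 0)]


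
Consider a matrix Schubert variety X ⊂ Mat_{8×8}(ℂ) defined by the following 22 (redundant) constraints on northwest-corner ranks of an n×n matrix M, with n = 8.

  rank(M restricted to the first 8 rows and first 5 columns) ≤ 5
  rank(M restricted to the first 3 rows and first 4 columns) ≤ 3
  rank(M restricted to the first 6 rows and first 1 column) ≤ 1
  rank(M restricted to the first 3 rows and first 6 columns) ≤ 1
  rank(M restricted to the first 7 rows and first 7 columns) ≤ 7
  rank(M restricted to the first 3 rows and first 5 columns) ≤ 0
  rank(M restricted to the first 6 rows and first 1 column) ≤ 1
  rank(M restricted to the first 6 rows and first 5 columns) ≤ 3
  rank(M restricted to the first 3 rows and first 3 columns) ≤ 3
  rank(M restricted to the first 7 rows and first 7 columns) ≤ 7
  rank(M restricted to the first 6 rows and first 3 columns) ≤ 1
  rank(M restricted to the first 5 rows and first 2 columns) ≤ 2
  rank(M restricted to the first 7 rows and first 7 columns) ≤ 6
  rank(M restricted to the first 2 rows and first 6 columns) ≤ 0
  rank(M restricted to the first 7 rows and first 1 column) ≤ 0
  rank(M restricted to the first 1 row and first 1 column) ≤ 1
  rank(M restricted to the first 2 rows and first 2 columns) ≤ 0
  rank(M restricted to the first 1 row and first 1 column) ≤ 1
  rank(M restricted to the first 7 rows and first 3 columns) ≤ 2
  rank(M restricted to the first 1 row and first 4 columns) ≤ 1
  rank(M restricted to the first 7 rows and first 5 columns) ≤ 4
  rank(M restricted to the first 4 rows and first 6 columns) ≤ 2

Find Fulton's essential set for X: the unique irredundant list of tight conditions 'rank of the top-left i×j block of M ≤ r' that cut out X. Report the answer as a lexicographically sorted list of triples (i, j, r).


Reconstructing r_w from the 22 given conditions:

  R[1]: 0, 0, 0, 0, 0, 0, 1, 1
  R[2]: 0, 0, 0, 0, 0, 0, 1, 2
  R[3]: 0, 0, 0, 0, 0, 1, 2, 3
  R[4]: 0, 1, 1, 1, 1, 2, 3, 4
  R[5]: 0, 1, 1, 2, 2, 3, 4, 5
  R[6]: 0, 1, 1, 2, 3, 4, 5, 6
  R[7]: 0, 1, 2, 3, 4, 5, 6, 7
  R[8]: 1, 2, 3, 4, 5, 6, 7, 8

hence w(1..8) = (7, 8, 6, 2, 4, 5, 3, 1).

4 SE-corners of the 23-cell Rothe diagram give Ess(w):

[(2, 6, 0), (3, 5, 0), (6, 3, 1), (7, 1, 0)]


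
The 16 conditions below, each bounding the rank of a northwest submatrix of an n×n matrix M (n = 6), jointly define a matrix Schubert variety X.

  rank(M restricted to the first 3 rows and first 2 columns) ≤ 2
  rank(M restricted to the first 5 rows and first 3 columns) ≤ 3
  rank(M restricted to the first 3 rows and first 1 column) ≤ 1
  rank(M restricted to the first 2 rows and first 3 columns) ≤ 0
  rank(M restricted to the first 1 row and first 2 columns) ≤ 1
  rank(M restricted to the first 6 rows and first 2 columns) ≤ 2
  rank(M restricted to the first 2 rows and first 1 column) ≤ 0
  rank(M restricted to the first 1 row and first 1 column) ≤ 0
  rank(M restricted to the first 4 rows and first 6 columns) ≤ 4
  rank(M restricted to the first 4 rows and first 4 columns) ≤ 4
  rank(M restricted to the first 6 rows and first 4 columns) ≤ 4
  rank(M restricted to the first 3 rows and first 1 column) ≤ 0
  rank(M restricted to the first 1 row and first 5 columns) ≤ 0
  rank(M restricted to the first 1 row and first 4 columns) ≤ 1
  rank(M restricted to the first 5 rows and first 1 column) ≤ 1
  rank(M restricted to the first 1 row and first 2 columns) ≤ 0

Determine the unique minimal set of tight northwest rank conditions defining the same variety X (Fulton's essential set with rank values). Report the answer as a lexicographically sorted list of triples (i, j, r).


Reconstructing r_w from the 16 given conditions:

  0 | 0 | 0 | 0 | 0 | 1
  0 | 0 | 0 | 1 | 1 | 2
  0 | 1 | 1 | 2 | 2 | 3
  1 | 2 | 2 | 3 | 3 | 4
  1 | 2 | 3 | 4 | 4 | 5
  1 | 2 | 3 | 4 | 5 | 6

so w = (6, 4, 2, 1, 3, 5).

Fulton essential set (3 of the 9 Rothe cells):

[(1, 5, 0), (2, 3, 0), (3, 1, 0)]


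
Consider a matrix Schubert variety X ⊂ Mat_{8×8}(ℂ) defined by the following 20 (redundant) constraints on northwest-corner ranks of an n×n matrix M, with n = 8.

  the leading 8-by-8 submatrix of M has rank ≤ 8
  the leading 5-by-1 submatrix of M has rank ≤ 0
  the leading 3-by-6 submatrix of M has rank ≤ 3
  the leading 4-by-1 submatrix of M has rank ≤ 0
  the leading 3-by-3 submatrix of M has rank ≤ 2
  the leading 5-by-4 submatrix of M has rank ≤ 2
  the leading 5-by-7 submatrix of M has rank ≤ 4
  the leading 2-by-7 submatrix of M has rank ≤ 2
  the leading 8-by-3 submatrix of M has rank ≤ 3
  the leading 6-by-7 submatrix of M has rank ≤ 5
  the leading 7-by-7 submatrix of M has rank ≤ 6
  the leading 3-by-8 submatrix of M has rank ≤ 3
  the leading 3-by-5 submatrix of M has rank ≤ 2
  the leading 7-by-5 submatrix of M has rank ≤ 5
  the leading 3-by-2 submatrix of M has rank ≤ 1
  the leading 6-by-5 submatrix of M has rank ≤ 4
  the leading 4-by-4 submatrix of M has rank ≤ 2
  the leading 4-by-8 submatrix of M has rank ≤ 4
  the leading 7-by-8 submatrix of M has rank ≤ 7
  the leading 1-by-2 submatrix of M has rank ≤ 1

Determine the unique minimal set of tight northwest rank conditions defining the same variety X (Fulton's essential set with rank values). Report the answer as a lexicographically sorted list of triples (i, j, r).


The tightest implied rank at each (i,j), from the 20 conditions:

  0 | 1 | 1 | 1 | 1 | 1 | 1 | 1
  0 | 1 | 2 | 2 | 2 | 2 | 2 | 2
  0 | 1 | 2 | 2 | 2 | 3 | 3 | 3
  0 | 1 | 2 | 2 | 3 | 4 | 4 | 4
  0 | 1 | 2 | 2 | 3 | 4 | 4 | 5
  1 | 2 | 3 | 3 | 4 | 5 | 5 | 6
  1 | 2 | 3 | 4 | 5 | 6 | 6 | 7
  1 | 2 | 3 | 4 | 5 | 6 | 7 | 8

reading off 1-entries of Δ²R: w = (2, 3, 6, 5, 8, 1, 4, 7).

Fulton essential set (4 of the 10 Rothe cells):

[(3, 5, 2), (5, 1, 0), (5, 4, 2), (5, 7, 4)]


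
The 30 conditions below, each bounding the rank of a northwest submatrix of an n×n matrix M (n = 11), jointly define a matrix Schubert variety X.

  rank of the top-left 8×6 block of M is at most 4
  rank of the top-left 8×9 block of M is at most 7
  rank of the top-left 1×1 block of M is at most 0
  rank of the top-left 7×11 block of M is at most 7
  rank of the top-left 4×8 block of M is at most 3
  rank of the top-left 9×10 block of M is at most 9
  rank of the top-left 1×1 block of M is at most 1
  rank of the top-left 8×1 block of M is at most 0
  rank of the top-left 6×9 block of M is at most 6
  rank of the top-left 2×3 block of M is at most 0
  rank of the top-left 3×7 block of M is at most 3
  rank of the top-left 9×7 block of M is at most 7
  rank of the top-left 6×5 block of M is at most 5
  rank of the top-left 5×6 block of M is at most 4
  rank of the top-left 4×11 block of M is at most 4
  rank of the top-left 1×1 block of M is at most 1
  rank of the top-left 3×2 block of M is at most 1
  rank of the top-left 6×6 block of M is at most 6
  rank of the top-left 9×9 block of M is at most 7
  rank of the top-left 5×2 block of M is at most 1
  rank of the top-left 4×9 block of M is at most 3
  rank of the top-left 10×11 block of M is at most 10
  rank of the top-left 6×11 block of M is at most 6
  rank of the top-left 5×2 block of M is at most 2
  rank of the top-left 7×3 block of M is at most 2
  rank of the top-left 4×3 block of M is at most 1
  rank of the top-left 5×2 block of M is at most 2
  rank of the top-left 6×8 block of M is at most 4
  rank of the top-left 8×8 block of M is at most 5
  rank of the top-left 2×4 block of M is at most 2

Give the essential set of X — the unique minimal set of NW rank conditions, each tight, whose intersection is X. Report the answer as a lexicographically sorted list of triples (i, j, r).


The tightest implied rank at each (i,j), from the 30 conditions:

  i=1: 0, 0, 0, 1, 1, 1, 1, 1, 1, 1, 1
  i=2: 0, 0, 0, 1, 2, 2, 2, 2, 2, 2, 2
  i=3: 0, 1, 1, 2, 3, 3, 3, 3, 3, 3, 3
  i=4: 0, 1, 1, 2, 3, 3, 3, 3, 3, 4, 4
  i=5: 0, 1, 2, 3, 4, 4, 4, 4, 4, 5, 5
  i=6: 0, 1, 2, 3, 4, 4, 4, 4, 5, 6, 6
  i=7: 0, 1, 2, 3, 4, 4, 5, 5, 6, 7, 7
  i=8: 0, 1, 2, 3, 4, 4, 5, 5, 6, 7, 8
  i=9: 1, 2, 3, 4, 5, 5, 6, 6, 7, 8, 9
  i=10: 1, 2, 3, 4, 5, 6, 7, 7, 8, 9, 10
  i=11: 1, 2, 3, 4, 5, 6, 7, 8, 9, 10, 11

giving w = (4, 5, 2, 10, 3, 9, 7, 11, 1, 6, 8) via Δ²R.

Rothe diagram D(w) (23 cells), 7 SE-corners (essential conditions):

[(2, 3, 0), (4, 3, 1), (4, 9, 3), (6, 8, 4), (8, 1, 0), (8, 6, 4), (8, 8, 5)]


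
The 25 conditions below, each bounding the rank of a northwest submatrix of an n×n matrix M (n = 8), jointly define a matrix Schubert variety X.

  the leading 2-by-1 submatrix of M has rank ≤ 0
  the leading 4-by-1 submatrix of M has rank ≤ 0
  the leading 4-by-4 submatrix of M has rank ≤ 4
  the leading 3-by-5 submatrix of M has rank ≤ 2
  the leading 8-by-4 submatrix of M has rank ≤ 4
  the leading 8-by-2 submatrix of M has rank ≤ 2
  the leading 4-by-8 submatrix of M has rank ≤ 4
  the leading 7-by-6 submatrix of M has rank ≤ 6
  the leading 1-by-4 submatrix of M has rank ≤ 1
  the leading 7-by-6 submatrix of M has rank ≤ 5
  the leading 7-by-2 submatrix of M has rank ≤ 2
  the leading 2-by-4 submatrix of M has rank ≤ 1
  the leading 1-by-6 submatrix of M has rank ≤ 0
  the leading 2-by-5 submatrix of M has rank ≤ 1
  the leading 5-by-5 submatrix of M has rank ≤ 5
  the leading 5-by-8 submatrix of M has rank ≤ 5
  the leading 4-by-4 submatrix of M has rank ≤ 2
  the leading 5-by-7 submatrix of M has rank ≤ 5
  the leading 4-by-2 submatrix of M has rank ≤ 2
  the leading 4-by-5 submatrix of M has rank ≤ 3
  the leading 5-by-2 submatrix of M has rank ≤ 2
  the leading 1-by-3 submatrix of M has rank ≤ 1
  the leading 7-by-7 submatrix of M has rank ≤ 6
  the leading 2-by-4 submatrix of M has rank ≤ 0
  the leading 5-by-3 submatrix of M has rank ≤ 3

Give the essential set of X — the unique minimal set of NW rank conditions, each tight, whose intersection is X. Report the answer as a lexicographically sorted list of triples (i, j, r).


Rank table r_w(8×8) implied by the 25 constraints:

  i=1: 0, 0, 0, 0, 0, 0, 1, 1
  i=2: 0, 0, 0, 0, 1, 1, 2, 2
  i=3: 0, 1, 1, 1, 2, 2, 3, 3
  i=4: 0, 1, 2, 2, 3, 3, 4, 4
  i=5: 1, 2, 3, 3, 4, 4, 5, 5
  i=6: 1, 2, 3, 4, 5, 5, 6, 6
  i=7: 1, 2, 3, 4, 5, 5, 6, 7
  i=8: 1, 2, 3, 4, 5, 6, 7, 8

reading off 1-entries of Δ²R: w = (7, 5, 2, 3, 1, 4, 8, 6).

|D(w)|=13, |Ess(w)|=4:

[(1, 6, 0), (2, 4, 0), (4, 1, 0), (7, 6, 5)]


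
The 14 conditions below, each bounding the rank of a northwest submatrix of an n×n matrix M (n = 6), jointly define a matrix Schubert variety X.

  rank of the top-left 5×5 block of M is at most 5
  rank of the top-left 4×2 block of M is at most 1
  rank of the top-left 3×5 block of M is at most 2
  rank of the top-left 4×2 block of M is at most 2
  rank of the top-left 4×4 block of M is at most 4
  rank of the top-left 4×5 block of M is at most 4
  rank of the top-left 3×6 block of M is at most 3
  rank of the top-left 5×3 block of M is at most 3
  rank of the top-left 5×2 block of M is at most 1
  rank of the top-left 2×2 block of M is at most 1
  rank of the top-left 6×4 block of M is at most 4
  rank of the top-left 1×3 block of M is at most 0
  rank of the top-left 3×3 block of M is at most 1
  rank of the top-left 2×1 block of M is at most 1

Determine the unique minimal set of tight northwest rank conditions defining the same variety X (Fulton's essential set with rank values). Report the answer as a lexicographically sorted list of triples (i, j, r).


Reconstructing r_w from the 14 given conditions:

  i=1: 0 0 0 1 1 1
  i=2: 1 1 1 2 2 2
  i=3: 1 1 1 2 2 3
  i=4: 1 1 2 3 3 4
  i=5: 1 1 2 3 4 5
  i=6: 1 2 3 4 5 6

so w = (4, 1, 6, 3, 5, 2).

ℓ(w)=8; the 4 essential cells (i,j,r):

[(1, 3, 0), (3, 3, 1), (3, 5, 2), (5, 2, 1)]


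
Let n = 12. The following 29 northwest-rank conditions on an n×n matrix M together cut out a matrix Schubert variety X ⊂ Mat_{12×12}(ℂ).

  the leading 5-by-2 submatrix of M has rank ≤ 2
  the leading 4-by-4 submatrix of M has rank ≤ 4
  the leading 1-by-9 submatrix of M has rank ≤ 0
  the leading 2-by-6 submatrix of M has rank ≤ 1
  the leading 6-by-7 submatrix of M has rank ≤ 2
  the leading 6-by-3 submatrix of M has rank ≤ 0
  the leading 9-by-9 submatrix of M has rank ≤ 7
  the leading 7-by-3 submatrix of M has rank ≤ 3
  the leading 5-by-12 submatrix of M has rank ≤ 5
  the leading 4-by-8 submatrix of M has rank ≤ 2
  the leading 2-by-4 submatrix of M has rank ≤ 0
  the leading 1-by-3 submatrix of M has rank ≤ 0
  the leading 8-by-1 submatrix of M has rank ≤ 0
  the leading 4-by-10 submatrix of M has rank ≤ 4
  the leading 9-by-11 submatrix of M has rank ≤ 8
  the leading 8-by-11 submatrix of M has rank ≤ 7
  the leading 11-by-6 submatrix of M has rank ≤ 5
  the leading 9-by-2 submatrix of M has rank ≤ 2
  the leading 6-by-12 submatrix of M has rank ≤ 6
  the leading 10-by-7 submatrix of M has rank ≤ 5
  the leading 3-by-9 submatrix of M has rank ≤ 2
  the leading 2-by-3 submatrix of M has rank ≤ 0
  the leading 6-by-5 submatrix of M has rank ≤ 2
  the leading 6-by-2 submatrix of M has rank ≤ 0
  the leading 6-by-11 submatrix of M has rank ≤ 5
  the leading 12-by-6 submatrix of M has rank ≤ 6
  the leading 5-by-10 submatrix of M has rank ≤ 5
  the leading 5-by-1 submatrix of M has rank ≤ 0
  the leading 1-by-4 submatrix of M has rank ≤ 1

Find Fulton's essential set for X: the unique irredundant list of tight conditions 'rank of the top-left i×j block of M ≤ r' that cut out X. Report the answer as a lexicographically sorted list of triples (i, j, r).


Reconstructing r_w from the 29 given conditions:

  R[1]: 0 | 0 | 0 | 0 | 0 | 0 | 0 | 0 | 0 | 1 | 1 | 1
  R[2]: 0 | 0 | 0 | 0 | 1 | 1 | 1 | 1 | 1 | 2 | 2 | 2
  R[3]: 0 | 0 | 0 | 1 | 2 | 2 | 2 | 2 | 2 | 3 | 3 | 3
  R[4]: 0 | 0 | 0 | 1 | 2 | 2 | 2 | 2 | 3 | 4 | 4 | 4
  R[5]: 0 | 0 | 0 | 1 | 2 | 2 | 2 | 3 | 4 | 5 | 5 | 5
  R[6]: 0 | 0 | 0 | 1 | 2 | 2 | 2 | 3 | 4 | 5 | 5 | 6
  R[7]: 0 | 1 | 1 | 2 | 3 | 3 | 3 | 4 | 5 | 6 | 6 | 7
  R[8]: 0 | 1 | 2 | 3 | 4 | 4 | 4 | 5 | 6 | 7 | 7 | 8
  R[9]: 1 | 2 | 3 | 4 | 5 | 5 | 5 | 6 | 7 | 8 | 8 | 9
  R[10]: 1 | 2 | 3 | 4 | 5 | 5 | 5 | 6 | 7 | 8 | 9 | 10
  R[11]: 1 | 2 | 3 | 4 | 5 | 5 | 6 | 7 | 8 | 9 | 10 | 11
  R[12]: 1 | 2 | 3 | 4 | 5 | 6 | 7 | 8 | 9 | 10 | 11 | 12

reading off 1-entries of Δ²R: w = (10, 5, 4, 9, 8, 12, 2, 3, 1, 11, 7, 6).

ℓ(w)=38; the 9 essential cells (i,j,r):

[(1, 9, 0), (2, 4, 0), (4, 8, 2), (6, 3, 0), (6, 7, 2), (6, 11, 5), (8, 1, 0), (10, 7, 5), (11, 6, 5)]


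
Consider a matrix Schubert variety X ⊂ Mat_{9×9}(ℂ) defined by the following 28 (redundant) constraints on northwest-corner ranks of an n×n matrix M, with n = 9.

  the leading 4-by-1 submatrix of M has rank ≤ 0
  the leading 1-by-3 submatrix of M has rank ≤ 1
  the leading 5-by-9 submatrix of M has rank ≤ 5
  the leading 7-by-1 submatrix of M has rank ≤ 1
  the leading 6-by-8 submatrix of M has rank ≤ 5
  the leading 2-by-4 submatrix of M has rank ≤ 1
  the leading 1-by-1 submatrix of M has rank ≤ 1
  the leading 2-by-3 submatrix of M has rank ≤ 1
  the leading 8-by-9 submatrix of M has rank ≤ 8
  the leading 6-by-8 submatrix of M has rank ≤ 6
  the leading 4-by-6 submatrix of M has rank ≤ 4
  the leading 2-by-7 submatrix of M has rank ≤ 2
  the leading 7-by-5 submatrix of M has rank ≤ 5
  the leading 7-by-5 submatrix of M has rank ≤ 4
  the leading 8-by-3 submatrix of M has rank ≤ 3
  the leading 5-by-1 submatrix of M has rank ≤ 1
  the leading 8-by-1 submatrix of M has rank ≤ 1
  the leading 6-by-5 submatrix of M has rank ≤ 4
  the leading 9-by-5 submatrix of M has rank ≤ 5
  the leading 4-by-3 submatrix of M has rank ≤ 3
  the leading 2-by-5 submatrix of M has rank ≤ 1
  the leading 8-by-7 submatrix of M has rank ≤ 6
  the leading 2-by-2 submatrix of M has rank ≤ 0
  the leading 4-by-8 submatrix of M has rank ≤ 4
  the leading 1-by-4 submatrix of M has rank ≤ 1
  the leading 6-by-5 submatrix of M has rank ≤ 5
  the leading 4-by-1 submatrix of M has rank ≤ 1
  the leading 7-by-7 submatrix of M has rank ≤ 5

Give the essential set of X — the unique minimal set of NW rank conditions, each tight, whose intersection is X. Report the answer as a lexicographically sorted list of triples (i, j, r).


Rank table r_w(9×9) implied by the 28 constraints:

  0 | 0 | 1 | 1 | 1 | 1 | 1 | 1 | 1
  0 | 0 | 1 | 1 | 1 | 2 | 2 | 2 | 2
  0 | 1 | 2 | 2 | 2 | 3 | 3 | 3 | 3
  0 | 1 | 2 | 3 | 3 | 4 | 4 | 4 | 4
  1 | 2 | 3 | 4 | 4 | 5 | 5 | 5 | 5
  1 | 2 | 3 | 4 | 4 | 5 | 5 | 5 | 6
  1 | 2 | 3 | 4 | 4 | 5 | 5 | 6 | 7
  1 | 2 | 3 | 4 | 5 | 6 | 6 | 7 | 8
  1 | 2 | 3 | 4 | 5 | 6 | 7 | 8 | 9

so w = (3, 6, 2, 4, 1, 9, 8, 5, 7).

ℓ(w)=13; the 6 essential cells (i,j,r):

[(2, 2, 0), (2, 5, 1), (4, 1, 0), (6, 8, 5), (7, 5, 4), (7, 7, 5)]


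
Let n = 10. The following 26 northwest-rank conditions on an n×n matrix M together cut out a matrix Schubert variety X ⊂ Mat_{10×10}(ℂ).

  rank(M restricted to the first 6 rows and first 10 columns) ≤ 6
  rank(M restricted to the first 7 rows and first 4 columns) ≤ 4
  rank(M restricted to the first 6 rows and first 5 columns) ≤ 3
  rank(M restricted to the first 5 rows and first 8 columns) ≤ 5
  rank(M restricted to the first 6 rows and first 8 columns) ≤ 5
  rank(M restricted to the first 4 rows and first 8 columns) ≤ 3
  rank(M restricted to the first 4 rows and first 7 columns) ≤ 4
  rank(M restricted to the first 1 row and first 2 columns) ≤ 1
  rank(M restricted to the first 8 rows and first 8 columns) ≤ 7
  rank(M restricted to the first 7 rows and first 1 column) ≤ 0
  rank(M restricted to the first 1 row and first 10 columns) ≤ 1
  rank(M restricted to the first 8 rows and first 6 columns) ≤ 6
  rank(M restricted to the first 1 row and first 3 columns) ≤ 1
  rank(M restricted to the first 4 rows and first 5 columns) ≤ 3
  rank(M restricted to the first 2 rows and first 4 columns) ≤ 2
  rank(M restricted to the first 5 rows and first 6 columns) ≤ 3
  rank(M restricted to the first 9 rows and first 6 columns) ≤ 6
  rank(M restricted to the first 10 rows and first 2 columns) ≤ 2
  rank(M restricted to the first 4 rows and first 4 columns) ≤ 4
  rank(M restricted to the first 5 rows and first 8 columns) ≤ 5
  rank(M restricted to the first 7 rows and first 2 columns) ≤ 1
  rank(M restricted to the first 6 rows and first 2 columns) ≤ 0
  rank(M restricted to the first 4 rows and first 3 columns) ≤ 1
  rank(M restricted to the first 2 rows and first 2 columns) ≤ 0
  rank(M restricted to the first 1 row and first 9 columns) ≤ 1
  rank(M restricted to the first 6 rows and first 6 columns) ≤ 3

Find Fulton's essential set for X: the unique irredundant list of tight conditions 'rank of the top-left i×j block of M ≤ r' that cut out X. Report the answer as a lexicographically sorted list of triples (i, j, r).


Rank table r_w(10×10) implied by the 26 constraints:

  0, 0, 1, 1, 1, 1, 1, 1, 1, 1
  0, 0, 1, 2, 2, 2, 2, 2, 2, 2
  0, 0, 1, 2, 3, 3, 3, 3, 3, 3
  0, 0, 1, 2, 3, 3, 3, 3, 4, 4
  0, 0, 1, 2, 3, 3, 4, 4, 5, 5
  0, 0, 1, 2, 3, 3, 4, 5, 6, 6
  0, 1, 2, 3, 4, 4, 5, 6, 7, 7
  1, 2, 3, 4, 5, 5, 6, 7, 8, 8
  1, 2, 3, 4, 5, 6, 7, 8, 9, 9
  1, 2, 3, 4, 5, 6, 7, 8, 9, 10

so w = (3, 4, 5, 9, 7, 8, 2, 1, 6, 10).

Fulton essential set (4 of the 18 Rothe cells):

[(4, 8, 3), (6, 2, 0), (6, 6, 3), (7, 1, 0)]


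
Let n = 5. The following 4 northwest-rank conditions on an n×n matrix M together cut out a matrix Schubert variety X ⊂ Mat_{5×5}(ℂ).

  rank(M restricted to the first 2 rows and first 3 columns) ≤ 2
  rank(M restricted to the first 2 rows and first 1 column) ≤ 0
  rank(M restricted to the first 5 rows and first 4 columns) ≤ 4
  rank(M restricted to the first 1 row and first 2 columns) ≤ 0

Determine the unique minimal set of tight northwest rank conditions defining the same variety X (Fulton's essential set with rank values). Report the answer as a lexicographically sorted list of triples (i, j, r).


Propagating the 4 rank bounds to every northwest block:

  R[1]: 0, 0, 1, 1, 1
  R[2]: 0, 1, 2, 2, 2
  R[3]: 1, 2, 3, 3, 3
  R[4]: 1, 2, 3, 4, 4
  R[5]: 1, 2, 3, 4, 5

hence w(1..5) = (3, 2, 1, 4, 5).

Rothe diagram D(w) (3 cells), 2 SE-corners (essential conditions):

[(1, 2, 0), (2, 1, 0)]


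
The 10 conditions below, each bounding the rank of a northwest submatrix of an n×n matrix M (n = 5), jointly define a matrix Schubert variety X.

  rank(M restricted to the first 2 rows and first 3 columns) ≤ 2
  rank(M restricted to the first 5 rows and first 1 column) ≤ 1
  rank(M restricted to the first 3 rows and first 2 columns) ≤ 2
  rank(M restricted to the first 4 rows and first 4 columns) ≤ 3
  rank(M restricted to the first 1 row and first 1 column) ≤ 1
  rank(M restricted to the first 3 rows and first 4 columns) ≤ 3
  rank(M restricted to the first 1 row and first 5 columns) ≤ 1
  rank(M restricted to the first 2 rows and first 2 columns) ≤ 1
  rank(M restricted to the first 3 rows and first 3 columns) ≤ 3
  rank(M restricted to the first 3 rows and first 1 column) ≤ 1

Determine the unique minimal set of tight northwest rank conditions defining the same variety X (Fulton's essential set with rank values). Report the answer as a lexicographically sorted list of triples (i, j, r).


The tightest implied rank at each (i,j), from the 10 conditions:

  row 1: 1  1  1  1  1
  row 2: 1  1  2  2  2
  row 3: 1  2  3  3  3
  row 4: 1  2  3  3  4
  row 5: 1  2  3  4  5

giving w = (1, 3, 2, 5, 4) via Δ²R.

|D(w)|=2, |Ess(w)|=2:

[(2, 2, 1), (4, 4, 3)]


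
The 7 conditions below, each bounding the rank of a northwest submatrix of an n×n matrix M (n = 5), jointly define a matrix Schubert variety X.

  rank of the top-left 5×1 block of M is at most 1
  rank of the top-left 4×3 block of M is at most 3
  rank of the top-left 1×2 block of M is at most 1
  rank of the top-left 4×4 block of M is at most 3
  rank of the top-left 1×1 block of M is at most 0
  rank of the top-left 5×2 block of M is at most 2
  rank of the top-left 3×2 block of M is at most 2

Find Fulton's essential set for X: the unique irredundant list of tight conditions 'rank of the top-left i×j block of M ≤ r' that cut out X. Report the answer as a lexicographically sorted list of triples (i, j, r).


Computing R[i][j] = min implied NW-rank bound (n=5, 7 conditions):

  row 1: 0  1  1  1  1
  row 2: 1  2  2  2  2
  row 3: 1  2  3  3  3
  row 4: 1  2  3  3  4
  row 5: 1  2  3  4  5

giving w = (2, 1, 3, 5, 4) via Δ²R.

Fulton essential set (2 of the 2 Rothe cells):

[(1, 1, 0), (4, 4, 3)]
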